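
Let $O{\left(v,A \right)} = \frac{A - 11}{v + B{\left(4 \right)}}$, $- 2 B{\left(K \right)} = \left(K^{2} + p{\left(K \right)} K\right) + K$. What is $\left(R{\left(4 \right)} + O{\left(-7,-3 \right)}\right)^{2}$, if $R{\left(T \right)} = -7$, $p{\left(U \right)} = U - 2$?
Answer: $\frac{361}{9} \approx 40.111$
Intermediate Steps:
$p{\left(U \right)} = -2 + U$
$B{\left(K \right)} = - \frac{K}{2} - \frac{K^{2}}{2} - \frac{K \left(-2 + K\right)}{2}$ ($B{\left(K \right)} = - \frac{\left(K^{2} + \left(-2 + K\right) K\right) + K}{2} = - \frac{\left(K^{2} + K \left(-2 + K\right)\right) + K}{2} = - \frac{K + K^{2} + K \left(-2 + K\right)}{2} = - \frac{K}{2} - \frac{K^{2}}{2} - \frac{K \left(-2 + K\right)}{2}$)
$O{\left(v,A \right)} = \frac{-11 + A}{-14 + v}$ ($O{\left(v,A \right)} = \frac{A - 11}{v + 4 \left(\frac{1}{2} - 4\right)} = \frac{-11 + A}{v + 4 \left(\frac{1}{2} - 4\right)} = \frac{-11 + A}{v + 4 \left(- \frac{7}{2}\right)} = \frac{-11 + A}{v - 14} = \frac{-11 + A}{-14 + v}$)
$\left(R{\left(4 \right)} + O{\left(-7,-3 \right)}\right)^{2} = \left(-7 + \frac{-11 - 3}{-14 - 7}\right)^{2} = \left(-7 + \frac{1}{-21} \left(-14\right)\right)^{2} = \left(-7 - - \frac{2}{3}\right)^{2} = \left(-7 + \frac{2}{3}\right)^{2} = \left(- \frac{19}{3}\right)^{2} = \frac{361}{9}$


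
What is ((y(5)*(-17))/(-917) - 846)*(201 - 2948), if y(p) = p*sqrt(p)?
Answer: 2323962 - 233495*sqrt(5)/917 ≈ 2.3234e+6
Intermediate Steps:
y(p) = p**(3/2)
((y(5)*(-17))/(-917) - 846)*(201 - 2948) = ((5**(3/2)*(-17))/(-917) - 846)*(201 - 2948) = (((5*sqrt(5))*(-17))*(-1/917) - 846)*(-2747) = (-85*sqrt(5)*(-1/917) - 846)*(-2747) = (85*sqrt(5)/917 - 846)*(-2747) = (-846 + 85*sqrt(5)/917)*(-2747) = 2323962 - 233495*sqrt(5)/917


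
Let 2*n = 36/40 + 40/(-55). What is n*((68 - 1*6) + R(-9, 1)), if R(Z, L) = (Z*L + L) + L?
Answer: 19/4 ≈ 4.7500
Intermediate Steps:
R(Z, L) = 2*L + L*Z (R(Z, L) = (L*Z + L) + L = (L + L*Z) + L = 2*L + L*Z)
n = 19/220 (n = (36/40 + 40/(-55))/2 = (36*(1/40) + 40*(-1/55))/2 = (9/10 - 8/11)/2 = (½)*(19/110) = 19/220 ≈ 0.086364)
n*((68 - 1*6) + R(-9, 1)) = 19*((68 - 1*6) + 1*(2 - 9))/220 = 19*((68 - 6) + 1*(-7))/220 = 19*(62 - 7)/220 = (19/220)*55 = 19/4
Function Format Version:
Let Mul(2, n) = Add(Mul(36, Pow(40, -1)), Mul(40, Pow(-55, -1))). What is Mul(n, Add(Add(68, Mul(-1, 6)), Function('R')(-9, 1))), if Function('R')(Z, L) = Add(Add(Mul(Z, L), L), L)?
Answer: Rational(19, 4) ≈ 4.7500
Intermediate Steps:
Function('R')(Z, L) = Add(Mul(2, L), Mul(L, Z)) (Function('R')(Z, L) = Add(Add(Mul(L, Z), L), L) = Add(Add(L, Mul(L, Z)), L) = Add(Mul(2, L), Mul(L, Z)))
n = Rational(19, 220) (n = Mul(Rational(1, 2), Add(Mul(36, Pow(40, -1)), Mul(40, Pow(-55, -1)))) = Mul(Rational(1, 2), Add(Mul(36, Rational(1, 40)), Mul(40, Rational(-1, 55)))) = Mul(Rational(1, 2), Add(Rational(9, 10), Rational(-8, 11))) = Mul(Rational(1, 2), Rational(19, 110)) = Rational(19, 220) ≈ 0.086364)
Mul(n, Add(Add(68, Mul(-1, 6)), Function('R')(-9, 1))) = Mul(Rational(19, 220), Add(Add(68, Mul(-1, 6)), Mul(1, Add(2, -9)))) = Mul(Rational(19, 220), Add(Add(68, -6), Mul(1, -7))) = Mul(Rational(19, 220), Add(62, -7)) = Mul(Rational(19, 220), 55) = Rational(19, 4)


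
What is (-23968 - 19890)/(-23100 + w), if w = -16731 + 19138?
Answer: 43858/20693 ≈ 2.1195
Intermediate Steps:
w = 2407
(-23968 - 19890)/(-23100 + w) = (-23968 - 19890)/(-23100 + 2407) = -43858/(-20693) = -43858*(-1/20693) = 43858/20693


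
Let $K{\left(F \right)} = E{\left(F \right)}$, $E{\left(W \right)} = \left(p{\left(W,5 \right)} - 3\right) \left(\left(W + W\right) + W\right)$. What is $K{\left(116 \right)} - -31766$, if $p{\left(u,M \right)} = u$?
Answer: $71090$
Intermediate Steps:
$E{\left(W \right)} = 3 W \left(-3 + W\right)$ ($E{\left(W \right)} = \left(W - 3\right) \left(\left(W + W\right) + W\right) = \left(-3 + W\right) \left(2 W + W\right) = \left(-3 + W\right) 3 W = 3 W \left(-3 + W\right)$)
$K{\left(F \right)} = 3 F \left(-3 + F\right)$
$K{\left(116 \right)} - -31766 = 3 \cdot 116 \left(-3 + 116\right) - -31766 = 3 \cdot 116 \cdot 113 + 31766 = 39324 + 31766 = 71090$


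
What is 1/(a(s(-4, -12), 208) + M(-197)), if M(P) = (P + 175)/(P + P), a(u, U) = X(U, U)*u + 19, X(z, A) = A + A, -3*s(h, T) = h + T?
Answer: 591/1322494 ≈ 0.00044688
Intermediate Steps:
s(h, T) = -T/3 - h/3 (s(h, T) = -(h + T)/3 = -(T + h)/3 = -T/3 - h/3)
X(z, A) = 2*A
a(u, U) = 19 + 2*U*u (a(u, U) = (2*U)*u + 19 = 2*U*u + 19 = 19 + 2*U*u)
M(P) = (175 + P)/(2*P) (M(P) = (175 + P)/((2*P)) = (175 + P)*(1/(2*P)) = (175 + P)/(2*P))
1/(a(s(-4, -12), 208) + M(-197)) = 1/((19 + 2*208*(-⅓*(-12) - ⅓*(-4))) + (½)*(175 - 197)/(-197)) = 1/((19 + 2*208*(4 + 4/3)) + (½)*(-1/197)*(-22)) = 1/((19 + 2*208*(16/3)) + 11/197) = 1/((19 + 6656/3) + 11/197) = 1/(6713/3 + 11/197) = 1/(1322494/591) = 591/1322494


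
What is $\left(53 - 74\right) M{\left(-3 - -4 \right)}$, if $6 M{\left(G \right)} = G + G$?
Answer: $-7$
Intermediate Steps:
$M{\left(G \right)} = \frac{G}{3}$ ($M{\left(G \right)} = \frac{G + G}{6} = \frac{2 G}{6} = \frac{G}{3}$)
$\left(53 - 74\right) M{\left(-3 - -4 \right)} = \left(53 - 74\right) \frac{-3 - -4}{3} = - 21 \frac{-3 + 4}{3} = - 21 \cdot \frac{1}{3} \cdot 1 = \left(-21\right) \frac{1}{3} = -7$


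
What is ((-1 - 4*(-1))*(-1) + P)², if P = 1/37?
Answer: 12100/1369 ≈ 8.8386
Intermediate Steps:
P = 1/37 ≈ 0.027027
((-1 - 4*(-1))*(-1) + P)² = ((-1 - 4*(-1))*(-1) + 1/37)² = ((-1 + 4)*(-1) + 1/37)² = (3*(-1) + 1/37)² = (-3 + 1/37)² = (-110/37)² = 12100/1369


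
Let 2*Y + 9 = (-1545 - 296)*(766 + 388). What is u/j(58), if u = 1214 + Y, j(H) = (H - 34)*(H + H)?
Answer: -707365/1856 ≈ -381.12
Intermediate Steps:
Y = -2124523/2 (Y = -9/2 + ((-1545 - 296)*(766 + 388))/2 = -9/2 + (-1841*1154)/2 = -9/2 + (½)*(-2124514) = -9/2 - 1062257 = -2124523/2 ≈ -1.0623e+6)
j(H) = 2*H*(-34 + H) (j(H) = (-34 + H)*(2*H) = 2*H*(-34 + H))
u = -2122095/2 (u = 1214 - 2124523/2 = -2122095/2 ≈ -1.0610e+6)
u/j(58) = -2122095*1/(116*(-34 + 58))/2 = -2122095/(2*(2*58*24)) = -2122095/2/2784 = -2122095/2*1/2784 = -707365/1856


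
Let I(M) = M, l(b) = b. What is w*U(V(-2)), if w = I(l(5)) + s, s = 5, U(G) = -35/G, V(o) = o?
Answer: 175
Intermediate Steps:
w = 10 (w = 5 + 5 = 10)
w*U(V(-2)) = 10*(-35/(-2)) = 10*(-35*(-½)) = 10*(35/2) = 175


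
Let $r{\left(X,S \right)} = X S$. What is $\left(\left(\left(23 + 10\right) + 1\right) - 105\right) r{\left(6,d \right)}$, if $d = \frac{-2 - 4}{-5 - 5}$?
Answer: $- \frac{1278}{5} \approx -255.6$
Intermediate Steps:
$d = \frac{3}{5}$ ($d = - \frac{6}{-10} = \left(-6\right) \left(- \frac{1}{10}\right) = \frac{3}{5} \approx 0.6$)
$r{\left(X,S \right)} = S X$
$\left(\left(\left(23 + 10\right) + 1\right) - 105\right) r{\left(6,d \right)} = \left(\left(\left(23 + 10\right) + 1\right) - 105\right) \frac{3}{5} \cdot 6 = \left(\left(33 + 1\right) - 105\right) \frac{18}{5} = \left(34 - 105\right) \frac{18}{5} = \left(-71\right) \frac{18}{5} = - \frac{1278}{5}$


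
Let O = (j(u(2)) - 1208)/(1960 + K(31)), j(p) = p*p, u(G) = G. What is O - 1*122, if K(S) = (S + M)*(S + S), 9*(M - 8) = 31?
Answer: -1263091/10331 ≈ -122.26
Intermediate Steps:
M = 103/9 (M = 8 + (1/9)*31 = 8 + 31/9 = 103/9 ≈ 11.444)
K(S) = 2*S*(103/9 + S) (K(S) = (S + 103/9)*(S + S) = (103/9 + S)*(2*S) = 2*S*(103/9 + S))
j(p) = p**2
O = -2709/10331 (O = (2**2 - 1208)/(1960 + (2/9)*31*(103 + 9*31)) = (4 - 1208)/(1960 + (2/9)*31*(103 + 279)) = -1204/(1960 + (2/9)*31*382) = -1204/(1960 + 23684/9) = -1204/41324/9 = -1204*9/41324 = -2709/10331 ≈ -0.26222)
O - 1*122 = -2709/10331 - 1*122 = -2709/10331 - 122 = -1263091/10331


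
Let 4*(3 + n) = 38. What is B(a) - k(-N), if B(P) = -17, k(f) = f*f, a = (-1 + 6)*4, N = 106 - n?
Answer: -39669/4 ≈ -9917.3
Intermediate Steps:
n = 13/2 (n = -3 + (1/4)*38 = -3 + 19/2 = 13/2 ≈ 6.5000)
N = 199/2 (N = 106 - 1*13/2 = 106 - 13/2 = 199/2 ≈ 99.500)
a = 20 (a = 5*4 = 20)
k(f) = f**2
B(a) - k(-N) = -17 - (-1*199/2)**2 = -17 - (-199/2)**2 = -17 - 1*39601/4 = -17 - 39601/4 = -39669/4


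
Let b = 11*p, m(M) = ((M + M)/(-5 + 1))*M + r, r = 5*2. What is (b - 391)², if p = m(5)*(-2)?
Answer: 112896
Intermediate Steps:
r = 10
m(M) = 10 - M²/2 (m(M) = ((M + M)/(-5 + 1))*M + 10 = ((2*M)/(-4))*M + 10 = ((2*M)*(-¼))*M + 10 = (-M/2)*M + 10 = -M²/2 + 10 = 10 - M²/2)
p = 5 (p = (10 - ½*5²)*(-2) = (10 - ½*25)*(-2) = (10 - 25/2)*(-2) = -5/2*(-2) = 5)
b = 55 (b = 11*5 = 55)
(b - 391)² = (55 - 391)² = (-336)² = 112896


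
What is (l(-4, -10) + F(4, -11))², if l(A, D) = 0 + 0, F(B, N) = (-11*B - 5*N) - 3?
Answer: 64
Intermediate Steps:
F(B, N) = -3 - 11*B - 5*N
l(A, D) = 0
(l(-4, -10) + F(4, -11))² = (0 + (-3 - 11*4 - 5*(-11)))² = (0 + (-3 - 44 + 55))² = (0 + 8)² = 8² = 64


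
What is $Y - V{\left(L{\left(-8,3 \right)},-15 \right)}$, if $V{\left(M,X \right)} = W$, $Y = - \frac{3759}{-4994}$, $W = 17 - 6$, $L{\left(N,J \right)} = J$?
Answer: $- \frac{51175}{4994} \approx -10.247$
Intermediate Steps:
$W = 11$
$Y = \frac{3759}{4994}$ ($Y = \left(-3759\right) \left(- \frac{1}{4994}\right) = \frac{3759}{4994} \approx 0.7527$)
$V{\left(M,X \right)} = 11$
$Y - V{\left(L{\left(-8,3 \right)},-15 \right)} = \frac{3759}{4994} - 11 = - \frac{51175}{4994}$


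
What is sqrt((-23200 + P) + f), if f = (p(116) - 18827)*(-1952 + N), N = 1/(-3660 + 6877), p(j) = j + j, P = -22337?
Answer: 2*sqrt(93793527686563)/3217 ≈ 6021.0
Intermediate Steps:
p(j) = 2*j
N = 1/3217 ≈ 0.00031085
f = 116768845885/3217 (f = (2*116 - 18827)*(-1952 + 1/3217) = (232 - 18827)*(-6279583/3217) = -18595*(-6279583/3217) = 116768845885/3217 ≈ 3.6297e+7)
sqrt((-23200 + P) + f) = sqrt((-23200 - 22337) + 116768845885/3217) = sqrt(-45537 + 116768845885/3217) = sqrt(116622353356/3217) = 2*sqrt(93793527686563)/3217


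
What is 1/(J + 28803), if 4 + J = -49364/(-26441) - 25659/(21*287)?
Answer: 53119969/1529675009634 ≈ 3.4726e-5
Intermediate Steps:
J = -339457473/53119969 (J = -4 + (-49364/(-26441) - 25659/(21*287)) = -4 + (-49364*(-1/26441) - 25659/6027) = -4 + (49364/26441 - 25659*1/6027) = -4 + (49364/26441 - 8553/2009) = -4 - 126977597/53119969 = -339457473/53119969 ≈ -6.3904)
1/(J + 28803) = 1/(-339457473/53119969 + 28803) = 1/(1529675009634/53119969) = 53119969/1529675009634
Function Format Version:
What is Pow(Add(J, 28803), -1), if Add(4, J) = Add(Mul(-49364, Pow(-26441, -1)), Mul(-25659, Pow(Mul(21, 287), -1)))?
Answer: Rational(53119969, 1529675009634) ≈ 3.4726e-5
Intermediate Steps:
J = Rational(-339457473, 53119969) (J = Add(-4, Add(Mul(-49364, Pow(-26441, -1)), Mul(-25659, Pow(Mul(21, 287), -1)))) = Add(-4, Add(Mul(-49364, Rational(-1, 26441)), Mul(-25659, Pow(6027, -1)))) = Add(-4, Add(Rational(49364, 26441), Mul(-25659, Rational(1, 6027)))) = Add(-4, Add(Rational(49364, 26441), Rational(-8553, 2009))) = Add(-4, Rational(-126977597, 53119969)) = Rational(-339457473, 53119969) ≈ -6.3904)
Pow(Add(J, 28803), -1) = Pow(Add(Rational(-339457473, 53119969), 28803), -1) = Pow(Rational(1529675009634, 53119969), -1) = Rational(53119969, 1529675009634)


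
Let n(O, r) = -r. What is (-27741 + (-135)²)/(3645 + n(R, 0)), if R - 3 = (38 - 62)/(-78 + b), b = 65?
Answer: -3172/1215 ≈ -2.6107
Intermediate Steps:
R = 63/13 (R = 3 + (38 - 62)/(-78 + 65) = 3 - 24/(-13) = 3 - 24*(-1/13) = 3 + 24/13 = 63/13 ≈ 4.8462)
(-27741 + (-135)²)/(3645 + n(R, 0)) = (-27741 + (-135)²)/(3645 - 1*0) = (-27741 + 18225)/(3645 + 0) = -9516/3645 = -9516*1/3645 = -3172/1215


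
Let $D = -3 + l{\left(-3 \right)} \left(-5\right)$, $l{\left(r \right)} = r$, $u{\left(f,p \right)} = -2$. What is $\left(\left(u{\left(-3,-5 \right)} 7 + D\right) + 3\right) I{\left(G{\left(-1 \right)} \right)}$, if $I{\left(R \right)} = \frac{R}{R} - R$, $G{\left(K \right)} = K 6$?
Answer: $7$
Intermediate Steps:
$G{\left(K \right)} = 6 K$
$I{\left(R \right)} = 1 - R$
$D = 12$ ($D = -3 - -15 = -3 + 15 = 12$)
$\left(\left(u{\left(-3,-5 \right)} 7 + D\right) + 3\right) I{\left(G{\left(-1 \right)} \right)} = \left(\left(\left(-2\right) 7 + 12\right) + 3\right) \left(1 - 6 \left(-1\right)\right) = \left(\left(-14 + 12\right) + 3\right) \left(1 - -6\right) = \left(-2 + 3\right) \left(1 + 6\right) = 1 \cdot 7 = 7$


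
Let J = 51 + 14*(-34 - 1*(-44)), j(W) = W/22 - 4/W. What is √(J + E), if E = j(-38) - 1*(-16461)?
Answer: √727305161/209 ≈ 129.04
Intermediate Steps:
j(W) = -4/W + W/22 (j(W) = W*(1/22) - 4/W = W/22 - 4/W = -4/W + W/22)
E = 3440010/209 (E = (-4/(-38) + (1/22)*(-38)) - 1*(-16461) = (-4*(-1/38) - 19/11) + 16461 = (2/19 - 19/11) + 16461 = -339/209 + 16461 = 3440010/209 ≈ 16459.)
J = 191 (J = 51 + 14*(-34 + 44) = 51 + 14*10 = 51 + 140 = 191)
√(J + E) = √(191 + 3440010/209) = √(3479929/209) = √727305161/209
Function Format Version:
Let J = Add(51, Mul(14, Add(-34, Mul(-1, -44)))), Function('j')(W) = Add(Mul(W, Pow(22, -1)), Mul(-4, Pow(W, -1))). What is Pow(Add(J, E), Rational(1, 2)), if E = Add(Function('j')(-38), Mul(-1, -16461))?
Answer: Mul(Rational(1, 209), Pow(727305161, Rational(1, 2))) ≈ 129.04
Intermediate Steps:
Function('j')(W) = Add(Mul(-4, Pow(W, -1)), Mul(Rational(1, 22), W)) (Function('j')(W) = Add(Mul(W, Rational(1, 22)), Mul(-4, Pow(W, -1))) = Add(Mul(Rational(1, 22), W), Mul(-4, Pow(W, -1))) = Add(Mul(-4, Pow(W, -1)), Mul(Rational(1, 22), W)))
E = Rational(3440010, 209) (E = Add(Add(Mul(-4, Pow(-38, -1)), Mul(Rational(1, 22), -38)), Mul(-1, -16461)) = Add(Add(Mul(-4, Rational(-1, 38)), Rational(-19, 11)), 16461) = Add(Add(Rational(2, 19), Rational(-19, 11)), 16461) = Add(Rational(-339, 209), 16461) = Rational(3440010, 209) ≈ 16459.)
J = 191 (J = Add(51, Mul(14, Add(-34, 44))) = Add(51, Mul(14, 10)) = Add(51, 140) = 191)
Pow(Add(J, E), Rational(1, 2)) = Pow(Add(191, Rational(3440010, 209)), Rational(1, 2)) = Pow(Rational(3479929, 209), Rational(1, 2)) = Mul(Rational(1, 209), Pow(727305161, Rational(1, 2)))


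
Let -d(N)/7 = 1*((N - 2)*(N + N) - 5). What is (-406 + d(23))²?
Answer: 50879689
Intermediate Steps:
d(N) = 35 - 14*N*(-2 + N) (d(N) = -7*((N - 2)*(N + N) - 5) = -7*((-2 + N)*(2*N) - 5) = -7*(2*N*(-2 + N) - 5) = -7*(-5 + 2*N*(-2 + N)) = 35 - 14*N*(-2 + N))
(-406 + d(23))² = (-406 + (35 - 14*23² + 28*23))² = (-406 + (35 - 14*529 + 644))² = (-406 + (35 - 7406 + 644))² = (-406 - 6727)² = (-7133)² = 50879689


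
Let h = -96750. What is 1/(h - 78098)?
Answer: -1/174848 ≈ -5.7193e-6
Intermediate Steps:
1/(h - 78098) = 1/(-96750 - 78098) = 1/(-174848) = -1/174848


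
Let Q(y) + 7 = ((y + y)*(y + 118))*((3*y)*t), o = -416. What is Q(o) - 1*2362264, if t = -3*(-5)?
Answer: -4643724191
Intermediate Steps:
t = 15
Q(y) = -7 + 90*y²*(118 + y) (Q(y) = -7 + ((y + y)*(y + 118))*((3*y)*15) = -7 + ((2*y)*(118 + y))*(45*y) = -7 + (2*y*(118 + y))*(45*y) = -7 + 90*y²*(118 + y))
Q(o) - 1*2362264 = (-7 + 90*(-416)³ + 10620*(-416)²) - 1*2362264 = (-7 + 90*(-71991296) + 10620*173056) - 2362264 = (-7 - 6479216640 + 1837854720) - 2362264 = -4641361927 - 2362264 = -4643724191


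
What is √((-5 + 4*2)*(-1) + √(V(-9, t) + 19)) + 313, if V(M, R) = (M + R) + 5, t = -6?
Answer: 313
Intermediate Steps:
V(M, R) = 5 + M + R
√((-5 + 4*2)*(-1) + √(V(-9, t) + 19)) + 313 = √((-5 + 4*2)*(-1) + √((5 - 9 - 6) + 19)) + 313 = √((-5 + 8)*(-1) + √(-10 + 19)) + 313 = √(3*(-1) + √9) + 313 = √(-3 + 3) + 313 = √0 + 313 = 0 + 313 = 313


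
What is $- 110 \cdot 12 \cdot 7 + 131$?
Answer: $-9109$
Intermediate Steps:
$- 110 \cdot 12 \cdot 7 + 131 = \left(-110\right) 84 + 131 = -9240 + 131 = -9109$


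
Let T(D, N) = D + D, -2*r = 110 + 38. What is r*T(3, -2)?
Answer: -444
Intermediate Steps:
r = -74 (r = -(110 + 38)/2 = -½*148 = -74)
T(D, N) = 2*D
r*T(3, -2) = -148*3 = -74*6 = -444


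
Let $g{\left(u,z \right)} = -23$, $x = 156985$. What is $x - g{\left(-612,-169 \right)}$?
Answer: $157008$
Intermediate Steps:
$x - g{\left(-612,-169 \right)} = 156985 - -23 = 156985 + 23 = 157008$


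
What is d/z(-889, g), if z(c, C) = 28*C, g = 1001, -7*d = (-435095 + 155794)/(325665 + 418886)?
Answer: 25391/13279811636 ≈ 1.9120e-6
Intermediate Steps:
d = 279301/5211857 (d = -(-435095 + 155794)/(7*(325665 + 418886)) = -(-279301)/(7*744551) = -⅐*(-279301/744551) = 279301/5211857 ≈ 0.053590)
d/z(-889, g) = 279301/(5211857*((28*1001))) = (279301/5211857)/28028 = (279301/5211857)*(1/28028) = 25391/13279811636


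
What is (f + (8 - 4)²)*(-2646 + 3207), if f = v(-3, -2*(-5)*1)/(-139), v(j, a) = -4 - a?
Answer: 1255518/139 ≈ 9032.5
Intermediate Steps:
f = 14/139 (f = (-4 - (-2*(-5)))/(-139) = -(-4 - 10)/139 = -1/139*(-14) = 14/139 ≈ 0.10072)
(f + (8 - 4)²)*(-2646 + 3207) = (14/139 + (8 - 4)²)*(-2646 + 3207) = (14/139 + 4²)*561 = (14/139 + 16)*561 = (2238/139)*561 = 1255518/139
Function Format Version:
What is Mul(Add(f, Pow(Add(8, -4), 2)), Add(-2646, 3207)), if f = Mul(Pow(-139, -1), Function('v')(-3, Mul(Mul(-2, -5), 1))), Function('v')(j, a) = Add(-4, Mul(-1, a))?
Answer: Rational(1255518, 139) ≈ 9032.5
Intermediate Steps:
f = Rational(14, 139) (f = Mul(Pow(-139, -1), Add(-4, Mul(-1, Mul(Mul(-2, -5), 1)))) = Mul(Rational(-1, 139), Add(-4, Mul(-1, Mul(10, 1)))) = Mul(Rational(-1, 139), Add(-4, Mul(-1, 10))) = Mul(Rational(-1, 139), Add(-4, -10)) = Mul(Rational(-1, 139), -14) = Rational(14, 139) ≈ 0.10072)
Mul(Add(f, Pow(Add(8, -4), 2)), Add(-2646, 3207)) = Mul(Add(Rational(14, 139), Pow(Add(8, -4), 2)), Add(-2646, 3207)) = Mul(Add(Rational(14, 139), Pow(4, 2)), 561) = Mul(Add(Rational(14, 139), 16), 561) = Mul(Rational(2238, 139), 561) = Rational(1255518, 139)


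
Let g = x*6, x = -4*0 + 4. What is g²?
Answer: 576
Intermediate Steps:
x = 4 (x = 0 + 4 = 4)
g = 24 (g = 4*6 = 24)
g² = 24² = 576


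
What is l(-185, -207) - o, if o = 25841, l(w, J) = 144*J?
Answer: -55649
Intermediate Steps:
l(-185, -207) - o = 144*(-207) - 1*25841 = -29808 - 25841 = -55649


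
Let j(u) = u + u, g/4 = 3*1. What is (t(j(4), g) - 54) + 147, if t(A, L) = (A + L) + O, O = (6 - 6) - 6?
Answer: 107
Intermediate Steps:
g = 12 (g = 4*(3*1) = 4*3 = 12)
j(u) = 2*u
O = -6 (O = 0 - 6 = -6)
t(A, L) = -6 + A + L (t(A, L) = (A + L) - 6 = -6 + A + L)
(t(j(4), g) - 54) + 147 = ((-6 + 2*4 + 12) - 54) + 147 = ((-6 + 8 + 12) - 54) + 147 = (14 - 54) + 147 = -40 + 147 = 107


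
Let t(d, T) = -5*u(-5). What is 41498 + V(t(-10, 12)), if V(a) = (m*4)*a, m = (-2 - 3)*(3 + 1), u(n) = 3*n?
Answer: 35498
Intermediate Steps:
m = -20 (m = -5*4 = -20)
t(d, T) = 75 (t(d, T) = -15*(-5) = -5*(-15) = 75)
V(a) = -80*a (V(a) = (-20*4)*a = -80*a)
41498 + V(t(-10, 12)) = 41498 - 80*75 = 41498 - 6000 = 35498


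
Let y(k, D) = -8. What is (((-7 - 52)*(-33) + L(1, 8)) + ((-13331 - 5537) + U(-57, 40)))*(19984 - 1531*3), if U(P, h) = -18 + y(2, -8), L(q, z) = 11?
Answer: -260661976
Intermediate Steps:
U(P, h) = -26 (U(P, h) = -18 - 8 = -26)
(((-7 - 52)*(-33) + L(1, 8)) + ((-13331 - 5537) + U(-57, 40)))*(19984 - 1531*3) = (((-7 - 52)*(-33) + 11) + ((-13331 - 5537) - 26))*(19984 - 1531*3) = ((-59*(-33) + 11) + (-18868 - 26))*(19984 - 4593) = ((1947 + 11) - 18894)*15391 = (1958 - 18894)*15391 = -16936*15391 = -260661976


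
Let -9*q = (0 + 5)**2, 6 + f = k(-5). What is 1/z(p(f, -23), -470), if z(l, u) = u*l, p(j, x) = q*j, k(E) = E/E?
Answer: -9/58750 ≈ -0.00015319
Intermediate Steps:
k(E) = 1
f = -5 (f = -6 + 1 = -5)
q = -25/9 (q = -(0 + 5)**2/9 = -1/9*5**2 = -1/9*25 = -25/9 ≈ -2.7778)
p(j, x) = -25*j/9
z(l, u) = l*u
1/z(p(f, -23), -470) = 1/(-25/9*(-5)*(-470)) = 1/((125/9)*(-470)) = 1/(-58750/9) = -9/58750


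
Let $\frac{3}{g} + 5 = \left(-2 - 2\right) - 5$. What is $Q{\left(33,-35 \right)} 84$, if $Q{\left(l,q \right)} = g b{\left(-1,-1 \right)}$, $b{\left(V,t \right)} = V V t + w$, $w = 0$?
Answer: $18$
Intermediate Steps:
$g = - \frac{3}{14}$ ($g = \frac{3}{-5 - 9} = \frac{3}{-14} = 3 \left(- \frac{1}{14}\right) = - \frac{3}{14} \approx -0.21429$)
$b{\left(V,t \right)} = t V^{2}$ ($b{\left(V,t \right)} = V V t + 0 = V^{2} t + 0 = t V^{2} + 0 = t V^{2}$)
$Q{\left(l,q \right)} = \frac{3}{14}$ ($Q{\left(l,q \right)} = - \frac{3 \left(- \left(-1\right)^{2}\right)}{14} = - \frac{3 \left(\left(-1\right) 1\right)}{14} = \left(- \frac{3}{14}\right) \left(-1\right) = \frac{3}{14}$)
$Q{\left(33,-35 \right)} 84 = \frac{3}{14} \cdot 84 = 18$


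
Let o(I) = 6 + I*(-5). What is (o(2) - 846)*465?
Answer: -395250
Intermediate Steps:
o(I) = 6 - 5*I
(o(2) - 846)*465 = ((6 - 5*2) - 846)*465 = ((6 - 10) - 846)*465 = (-4 - 846)*465 = -850*465 = -395250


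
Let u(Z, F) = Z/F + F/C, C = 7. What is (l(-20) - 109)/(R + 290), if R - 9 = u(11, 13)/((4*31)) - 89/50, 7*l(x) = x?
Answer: -7888725/20962978 ≈ -0.37632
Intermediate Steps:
u(Z, F) = F/7 + Z/F (u(Z, F) = Z/F + F/7 = F/7 + Z/F)
l(x) = x/7
R = 510728/70525 (R = 9 + (((⅐)*13 + 11/13)/((4*31)) - 89/50) = 9 + ((13/7 + 11*(1/13))/124 - 89*1/50) = 9 + ((13/7 + 11/13)*(1/124) - 89/50) = 9 + ((246/91)*(1/124) - 89/50) = 9 + (123/5642 - 89/50) = 9 - 123997/70525 = 510728/70525 ≈ 7.2418)
(l(-20) - 109)/(R + 290) = ((⅐)*(-20) - 109)/(510728/70525 + 290) = (-20/7 - 109)/(20962978/70525) = -783/7*70525/20962978 = -7888725/20962978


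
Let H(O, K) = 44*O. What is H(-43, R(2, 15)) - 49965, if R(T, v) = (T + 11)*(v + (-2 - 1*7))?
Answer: -51857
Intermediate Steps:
R(T, v) = (-9 + v)*(11 + T) (R(T, v) = (11 + T)*(v + (-2 - 7)) = (11 + T)*(v - 9) = (11 + T)*(-9 + v) = (-9 + v)*(11 + T))
H(-43, R(2, 15)) - 49965 = 44*(-43) - 49965 = -1892 - 49965 = -51857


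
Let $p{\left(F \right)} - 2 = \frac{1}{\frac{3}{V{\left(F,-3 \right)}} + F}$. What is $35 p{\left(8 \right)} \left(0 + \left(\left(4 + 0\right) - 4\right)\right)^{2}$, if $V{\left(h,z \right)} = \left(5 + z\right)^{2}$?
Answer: $0$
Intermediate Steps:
$p{\left(F \right)} = 2 + \frac{1}{\frac{3}{4} + F}$ ($p{\left(F \right)} = 2 + \frac{1}{\frac{3}{\left(5 - 3\right)^{2}} + F} = 2 + \frac{1}{\frac{3}{2^{2}} + F} = 2 + \frac{1}{\frac{3}{4} + F}$)
$35 p{\left(8 \right)} \left(0 + \left(\left(4 + 0\right) - 4\right)\right)^{2} = 35 \frac{2 \left(5 + 4 \cdot 8\right)}{3 + 4 \cdot 8} \left(0 + \left(\left(4 + 0\right) - 4\right)\right)^{2} = 35 \frac{2 \left(5 + 32\right)}{3 + 32} \left(0 + \left(4 - 4\right)\right)^{2} = 35 \cdot 2 \cdot \frac{1}{35} \cdot 37 \left(0 + 0\right)^{2} = 35 \cdot 2 \cdot \frac{1}{35} \cdot 37 \cdot 0^{2} = 35 \cdot \frac{74}{35} \cdot 0 = 74 \cdot 0 = 0$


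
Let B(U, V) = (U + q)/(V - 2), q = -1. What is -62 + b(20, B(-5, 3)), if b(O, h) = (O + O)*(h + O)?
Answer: 498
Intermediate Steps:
B(U, V) = (-1 + U)/(-2 + V) (B(U, V) = (U - 1)/(V - 2) = (-1 + U)/(-2 + V))
b(O, h) = 2*O*(O + h) (b(O, h) = (2*O)*(O + h) = 2*O*(O + h))
-62 + b(20, B(-5, 3)) = -62 + 2*20*(20 + (-1 - 5)/(-2 + 3)) = -62 + 2*20*(20 - 6/1) = -62 + 2*20*(20 + 1*(-6)) = -62 + 2*20*(20 - 6) = -62 + 2*20*14 = -62 + 560 = 498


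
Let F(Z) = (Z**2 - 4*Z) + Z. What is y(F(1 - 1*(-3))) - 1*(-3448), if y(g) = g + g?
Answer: 3456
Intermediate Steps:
F(Z) = Z**2 - 3*Z
y(g) = 2*g
y(F(1 - 1*(-3))) - 1*(-3448) = 2*((1 - 1*(-3))*(-3 + (1 - 1*(-3)))) - 1*(-3448) = 2*((1 + 3)*(-3 + (1 + 3))) + 3448 = 2*(4*(-3 + 4)) + 3448 = 2*(4*1) + 3448 = 2*4 + 3448 = 8 + 3448 = 3456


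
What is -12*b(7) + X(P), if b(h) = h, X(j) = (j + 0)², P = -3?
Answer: -75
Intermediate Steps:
X(j) = j²
-12*b(7) + X(P) = -12*7 + (-3)² = -84 + 9 = -75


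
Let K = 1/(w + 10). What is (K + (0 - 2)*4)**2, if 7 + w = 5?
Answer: 3969/64 ≈ 62.016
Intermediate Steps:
w = -2 (w = -7 + 5 = -2)
K = 1/8 (K = 1/(-2 + 10) = 1/8 ≈ 0.12500)
(K + (0 - 2)*4)**2 = (1/8 + (0 - 2)*4)**2 = (1/8 - 2*4)**2 = (1/8 - 8)**2 = (-63/8)**2 = 3969/64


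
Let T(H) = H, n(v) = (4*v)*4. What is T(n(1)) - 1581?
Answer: -1565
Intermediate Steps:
n(v) = 16*v
T(n(1)) - 1581 = 16*1 - 1581 = 16 - 1581 = -1565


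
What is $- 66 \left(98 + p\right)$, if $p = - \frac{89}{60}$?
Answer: $- \frac{63701}{10} \approx -6370.1$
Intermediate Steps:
$p = - \frac{89}{60}$ ($p = \left(-89\right) \frac{1}{60} = - \frac{89}{60} \approx -1.4833$)
$- 66 \left(98 + p\right) = - 66 \left(98 - \frac{89}{60}\right) = \left(-66\right) \frac{5791}{60} = - \frac{63701}{10}$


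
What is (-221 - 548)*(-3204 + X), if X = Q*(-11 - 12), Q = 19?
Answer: 2799929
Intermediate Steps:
X = -437 (X = 19*(-11 - 12) = 19*(-23) = -437)
(-221 - 548)*(-3204 + X) = (-221 - 548)*(-3204 - 437) = -769*(-3641) = 2799929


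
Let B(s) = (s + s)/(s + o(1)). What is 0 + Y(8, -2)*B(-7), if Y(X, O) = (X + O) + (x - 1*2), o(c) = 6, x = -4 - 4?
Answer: -56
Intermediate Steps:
x = -8
B(s) = 2*s/(6 + s) (B(s) = (s + s)/(s + 6) = (2*s)/(6 + s) = 2*s/(6 + s))
Y(X, O) = -10 + O + X (Y(X, O) = (X + O) + (-8 - 1*2) = (O + X) + (-8 - 2) = (O + X) - 10 = -10 + O + X)
0 + Y(8, -2)*B(-7) = 0 + (-10 - 2 + 8)*(2*(-7)/(6 - 7)) = 0 - 8*(-7)/(-1) = 0 - 8*(-7)*(-1) = 0 - 4*14 = 0 - 56 = -56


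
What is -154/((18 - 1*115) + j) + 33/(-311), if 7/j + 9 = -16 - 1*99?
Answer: 5541701/3742885 ≈ 1.4806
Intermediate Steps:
j = -7/124 (j = 7/(-9 + (-16 - 1*99)) = 7/(-9 + (-16 - 99)) = 7/(-9 - 115) = 7/(-124) = 7*(-1/124) = -7/124 ≈ -0.056452)
-154/((18 - 1*115) + j) + 33/(-311) = -154/((18 - 1*115) - 7/124) + 33/(-311) = -154/((18 - 115) - 7/124) + 33*(-1/311) = -154/(-97 - 7/124) - 33/311 = -154/(-12035/124) - 33/311 = -154*(-124/12035) - 33/311 = 19096/12035 - 33/311 = 5541701/3742885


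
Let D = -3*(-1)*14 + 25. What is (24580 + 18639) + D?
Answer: 43286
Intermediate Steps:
D = 67 (D = 3*14 + 25 = 42 + 25 = 67)
(24580 + 18639) + D = (24580 + 18639) + 67 = 43219 + 67 = 43286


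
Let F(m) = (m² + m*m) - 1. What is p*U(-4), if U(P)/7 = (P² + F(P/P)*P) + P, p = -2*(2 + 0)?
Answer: -224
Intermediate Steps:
p = -4 (p = -2*2 = -4)
F(m) = -1 + 2*m² (F(m) = (m² + m²) - 1 = 2*m² - 1 = -1 + 2*m²)
U(P) = 7*P² + 14*P (U(P) = 7*((P² + (-1 + 2*(P/P)²)*P) + P) = 7*((P² + (-1 + 2*1²)*P) + P) = 7*((P² + (-1 + 2*1)*P) + P) = 7*((P² + (-1 + 2)*P) + P) = 7*((P² + 1*P) + P) = 7*((P² + P) + P) = 7*((P + P²) + P) = 7*(P² + 2*P) = 7*P² + 14*P)
p*U(-4) = -28*(-4)*(2 - 4) = -28*(-4)*(-2) = -4*56 = -224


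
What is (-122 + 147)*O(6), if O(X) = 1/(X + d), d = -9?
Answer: -25/3 ≈ -8.3333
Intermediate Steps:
O(X) = 1/(-9 + X) (O(X) = 1/(X - 9) = 1/(-9 + X))
(-122 + 147)*O(6) = (-122 + 147)/(-9 + 6) = 25/(-3) = 25*(-1/3) = -25/3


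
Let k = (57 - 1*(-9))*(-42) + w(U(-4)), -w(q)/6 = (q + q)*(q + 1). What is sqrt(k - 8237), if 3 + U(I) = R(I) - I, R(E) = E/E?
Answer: I*sqrt(11081) ≈ 105.27*I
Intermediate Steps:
R(E) = 1
U(I) = -2 - I (U(I) = -3 + (1 - I) = -2 - I)
w(q) = -12*q*(1 + q) (w(q) = -6*(q + q)*(q + 1) = -6*2*q*(1 + q) = -12*q*(1 + q))
k = -2844 (k = (57 - 1*(-9))*(-42) - 12*(-2 - 1*(-4))*(1 + (-2 - 1*(-4))) = (57 + 9)*(-42) - 12*(-2 + 4)*(1 + (-2 + 4)) = 66*(-42) - 12*2*(1 + 2) = -2772 - 12*2*3 = -2772 - 72 = -2844)
sqrt(k - 8237) = sqrt(-2844 - 8237) = sqrt(-11081) = I*sqrt(11081)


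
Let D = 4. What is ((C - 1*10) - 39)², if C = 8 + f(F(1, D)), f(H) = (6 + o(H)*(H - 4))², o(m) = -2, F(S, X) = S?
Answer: 10609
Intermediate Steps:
f(H) = (14 - 2*H)² (f(H) = (6 - 2*(H - 4))² = (6 - 2*(-4 + H))² = (6 + (8 - 2*H))² = (14 - 2*H)²)
C = 152 (C = 8 + 4*(7 - 1*1)² = 8 + 4*(7 - 1)² = 8 + 4*6² = 8 + 4*36 = 8 + 144 = 152)
((C - 1*10) - 39)² = ((152 - 1*10) - 39)² = ((152 - 10) - 39)² = (142 - 39)² = 103² = 10609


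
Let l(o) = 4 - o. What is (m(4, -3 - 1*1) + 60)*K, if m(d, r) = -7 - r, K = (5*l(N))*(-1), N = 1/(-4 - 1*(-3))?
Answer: -1425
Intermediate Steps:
N = -1 (N = 1/(-4 + 3) = 1/(-1) = -1)
K = -25 (K = (5*(4 - 1*(-1)))*(-1) = (5*(4 + 1))*(-1) = (5*5)*(-1) = 25*(-1) = -25)
(m(4, -3 - 1*1) + 60)*K = ((-7 - (-3 - 1*1)) + 60)*(-25) = ((-7 - (-3 - 1)) + 60)*(-25) = ((-7 - 1*(-4)) + 60)*(-25) = ((-7 + 4) + 60)*(-25) = (-3 + 60)*(-25) = 57*(-25) = -1425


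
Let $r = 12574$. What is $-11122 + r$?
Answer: $1452$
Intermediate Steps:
$-11122 + r = -11122 + 12574 = 1452$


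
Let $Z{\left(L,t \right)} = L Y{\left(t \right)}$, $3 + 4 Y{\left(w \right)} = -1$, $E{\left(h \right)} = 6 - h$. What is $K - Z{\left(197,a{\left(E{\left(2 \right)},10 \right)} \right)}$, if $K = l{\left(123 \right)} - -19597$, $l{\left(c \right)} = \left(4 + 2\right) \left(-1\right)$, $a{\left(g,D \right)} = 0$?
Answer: $19788$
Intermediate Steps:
$Y{\left(w \right)} = -1$ ($Y{\left(w \right)} = - \frac{3}{4} + \frac{1}{4} \left(-1\right) = - \frac{3}{4} - \frac{1}{4} = -1$)
$l{\left(c \right)} = -6$ ($l{\left(c \right)} = 6 \left(-1\right) = -6$)
$K = 19591$ ($K = -6 - -19597 = -6 + 19597 = 19591$)
$Z{\left(L,t \right)} = - L$ ($Z{\left(L,t \right)} = L \left(-1\right) = - L$)
$K - Z{\left(197,a{\left(E{\left(2 \right)},10 \right)} \right)} = 19591 - \left(-1\right) 197 = 19591 - -197 = 19591 + 197 = 19788$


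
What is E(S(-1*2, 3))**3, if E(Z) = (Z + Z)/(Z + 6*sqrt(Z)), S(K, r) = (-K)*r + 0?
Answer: 8/(1 + sqrt(6))**3 ≈ 0.19491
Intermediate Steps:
S(K, r) = -K*r (S(K, r) = -K*r + 0 = -K*r)
E(Z) = 2*Z/(Z + 6*sqrt(Z)) (E(Z) = (2*Z)/(Z + 6*sqrt(Z)) = 2*Z/(Z + 6*sqrt(Z)))
E(S(-1*2, 3))**3 = (2*(-1*(-1*2)*3)/(-1*(-1*2)*3 + 6*sqrt(-1*(-1*2)*3)))**3 = (2*(-1*(-2)*3)/(-1*(-2)*3 + 6*sqrt(-1*(-2)*3)))**3 = (2*6/(6 + 6*sqrt(6)))**3 = (12/(6 + 6*sqrt(6)))**3 = 1728/(6 + 6*sqrt(6))**3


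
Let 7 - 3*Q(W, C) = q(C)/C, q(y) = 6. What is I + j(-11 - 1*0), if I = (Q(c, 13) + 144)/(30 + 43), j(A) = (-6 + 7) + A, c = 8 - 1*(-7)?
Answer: -22769/2847 ≈ -7.9975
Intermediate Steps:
c = 15 (c = 8 + 7 = 15)
j(A) = 1 + A
Q(W, C) = 7/3 - 2/C
I = 5701/2847 (I = ((7/3 - 2/13) + 144)/(30 + 43) = ((7/3 - 2*1/13) + 144)/73 = ((7/3 - 2/13) + 144)*(1/73) = (85/39 + 144)*(1/73) = (5701/39)*(1/73) = 5701/2847 ≈ 2.0025)
I + j(-11 - 1*0) = 5701/2847 + (1 + (-11 - 1*0)) = 5701/2847 + (1 + (-11 + 0)) = 5701/2847 + (1 - 11) = 5701/2847 - 10 = -22769/2847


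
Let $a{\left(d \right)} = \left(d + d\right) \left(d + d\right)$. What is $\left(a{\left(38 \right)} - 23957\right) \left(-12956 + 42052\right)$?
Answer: $-528994376$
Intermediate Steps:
$a{\left(d \right)} = 4 d^{2}$ ($a{\left(d \right)} = 2 d 2 d = 4 d^{2}$)
$\left(a{\left(38 \right)} - 23957\right) \left(-12956 + 42052\right) = \left(4 \cdot 38^{2} - 23957\right) \left(-12956 + 42052\right) = \left(4 \cdot 1444 - 23957\right) 29096 = \left(5776 - 23957\right) 29096 = \left(-18181\right) 29096 = -528994376$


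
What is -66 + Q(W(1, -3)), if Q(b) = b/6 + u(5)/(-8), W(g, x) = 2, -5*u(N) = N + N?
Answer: -785/12 ≈ -65.417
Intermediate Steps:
u(N) = -2*N/5 (u(N) = -(N + N)/5 = -2*N/5)
Q(b) = ¼ + b/6 (Q(b) = b/6 - ⅖*5/(-8) = b*(⅙) - 2*(-⅛) = b/6 + ¼ = ¼ + b/6)
-66 + Q(W(1, -3)) = -66 + (¼ + (⅙)*2) = -66 + (¼ + ⅓) = -66 + 7/12 = -785/12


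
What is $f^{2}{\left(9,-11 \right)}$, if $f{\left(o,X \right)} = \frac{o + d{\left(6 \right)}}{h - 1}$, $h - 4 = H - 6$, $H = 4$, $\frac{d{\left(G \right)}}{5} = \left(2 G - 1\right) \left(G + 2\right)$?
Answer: $201601$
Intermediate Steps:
$d{\left(G \right)} = 5 \left(-1 + 2 G\right) \left(2 + G\right)$ ($d{\left(G \right)} = 5 \left(2 G - 1\right) \left(G + 2\right) = 5 \left(-1 + 2 G\right) \left(2 + G\right)$)
$h = 2$ ($h = 4 + \left(4 - 6\right) = 4 - 2 = 2$)
$f{\left(o,X \right)} = 440 + o$ ($f{\left(o,X \right)} = \frac{o + \left(-10 + 10 \cdot 6^{2} + 15 \cdot 6\right)}{2 - 1} = \frac{o + \left(-10 + 10 \cdot 36 + 90\right)}{1} = \left(o + \left(-10 + 360 + 90\right)\right) 1 = \left(o + 440\right) 1 = \left(440 + o\right) 1 = 440 + o$)
$f^{2}{\left(9,-11 \right)} = \left(440 + 9\right)^{2} = 449^{2} = 201601$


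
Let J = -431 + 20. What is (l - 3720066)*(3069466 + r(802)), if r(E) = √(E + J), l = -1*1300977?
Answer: -15411920773038 - 5021043*√391 ≈ -1.5412e+13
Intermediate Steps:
J = -411
l = -1300977
r(E) = √(-411 + E) (r(E) = √(E - 411) = √(-411 + E))
(l - 3720066)*(3069466 + r(802)) = (-1300977 - 3720066)*(3069466 + √(-411 + 802)) = -5021043*(3069466 + √391) = -15411920773038 - 5021043*√391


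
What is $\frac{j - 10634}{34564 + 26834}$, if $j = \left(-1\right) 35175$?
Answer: $- \frac{45809}{61398} \approx -0.7461$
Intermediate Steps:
$j = -35175$
$\frac{j - 10634}{34564 + 26834} = \frac{-35175 - 10634}{34564 + 26834} = - \frac{45809}{61398}$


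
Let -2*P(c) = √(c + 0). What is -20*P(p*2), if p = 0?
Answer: 0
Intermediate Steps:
P(c) = -√c/2 (P(c) = -√(c + 0)/2 = -√c/2)
-20*P(p*2) = -(-10)*√(0*2) = -(-10)*√0 = -(-10)*0 = -20*0 = 0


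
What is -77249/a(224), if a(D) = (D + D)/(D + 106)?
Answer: -12746085/224 ≈ -56902.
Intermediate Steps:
a(D) = 2*D/(106 + D) (a(D) = (2*D)/(106 + D) = 2*D/(106 + D))
-77249/a(224) = -77249/(2*224/(106 + 224)) = -77249/(2*224/330) = -77249/(2*224*(1/330)) = -77249/224/165 = -77249*165/224 = -12746085/224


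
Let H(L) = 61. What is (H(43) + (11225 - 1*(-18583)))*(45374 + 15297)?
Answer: 1812182099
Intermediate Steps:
(H(43) + (11225 - 1*(-18583)))*(45374 + 15297) = (61 + (11225 - 1*(-18583)))*(45374 + 15297) = (61 + (11225 + 18583))*60671 = (61 + 29808)*60671 = 29869*60671 = 1812182099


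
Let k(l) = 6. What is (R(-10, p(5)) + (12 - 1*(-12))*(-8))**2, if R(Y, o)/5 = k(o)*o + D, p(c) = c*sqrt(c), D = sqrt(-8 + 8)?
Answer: 149364 - 57600*sqrt(5) ≈ 20567.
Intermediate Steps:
D = 0 (D = sqrt(0) = 0)
p(c) = c**(3/2)
R(Y, o) = 30*o (R(Y, o) = 5*(6*o + 0) = 5*(6*o) = 30*o)
(R(-10, p(5)) + (12 - 1*(-12))*(-8))**2 = (30*5**(3/2) + (12 - 1*(-12))*(-8))**2 = (30*(5*sqrt(5)) + (12 + 12)*(-8))**2 = (150*sqrt(5) + 24*(-8))**2 = (150*sqrt(5) - 192)**2 = (-192 + 150*sqrt(5))**2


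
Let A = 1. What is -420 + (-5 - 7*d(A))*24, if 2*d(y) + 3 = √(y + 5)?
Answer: -288 - 84*√6 ≈ -493.76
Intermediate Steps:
d(y) = -3/2 + √(5 + y)/2 (d(y) = -3/2 + √(y + 5)/2 = -3/2 + √(5 + y)/2)
-420 + (-5 - 7*d(A))*24 = -420 + (-5 - 7*(-3/2 + √(5 + 1)/2))*24 = -420 + (-5 - 7*(-3/2 + √6/2))*24 = -420 + (-5 + (21/2 - 7*√6/2))*24 = -420 + (11/2 - 7*√6/2)*24 = -420 + (132 - 84*√6) = -288 - 84*√6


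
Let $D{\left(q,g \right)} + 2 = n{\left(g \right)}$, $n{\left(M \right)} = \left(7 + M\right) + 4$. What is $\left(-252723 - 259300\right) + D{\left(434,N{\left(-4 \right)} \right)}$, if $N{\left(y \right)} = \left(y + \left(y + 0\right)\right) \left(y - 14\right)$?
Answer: $-511870$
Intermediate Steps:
$N{\left(y \right)} = 2 y \left(-14 + y\right)$ ($N{\left(y \right)} = \left(y + y\right) \left(-14 + y\right) = 2 y \left(-14 + y\right)$)
$n{\left(M \right)} = 11 + M$
$D{\left(q,g \right)} = 9 + g$ ($D{\left(q,g \right)} = -2 + \left(11 + g\right) = 9 + g$)
$\left(-252723 - 259300\right) + D{\left(434,N{\left(-4 \right)} \right)} = \left(-252723 - 259300\right) + \left(9 + 2 \left(-4\right) \left(-14 - 4\right)\right) = -512023 + \left(9 + 2 \left(-4\right) \left(-18\right)\right) = -512023 + \left(9 + 144\right) = -512023 + 153 = -511870$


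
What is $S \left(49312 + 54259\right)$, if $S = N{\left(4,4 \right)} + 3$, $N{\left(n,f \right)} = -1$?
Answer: $207142$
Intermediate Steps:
$S = 2$ ($S = -1 + 3 = 2$)
$S \left(49312 + 54259\right) = 2 \left(49312 + 54259\right) = 2 \cdot 103571 = 207142$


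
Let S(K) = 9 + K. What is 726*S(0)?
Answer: 6534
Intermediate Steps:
726*S(0) = 726*(9 + 0) = 726*9 = 6534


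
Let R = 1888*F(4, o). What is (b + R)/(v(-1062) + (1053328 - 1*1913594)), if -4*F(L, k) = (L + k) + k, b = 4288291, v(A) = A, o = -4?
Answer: -4290179/861328 ≈ -4.9809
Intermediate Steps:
F(L, k) = -k/2 - L/4 (F(L, k) = -((L + k) + k)/4 = -(L + 2*k)/4 = -k/2 - L/4)
R = 1888 (R = 1888*(-½*(-4) - ¼*4) = 1888*(2 - 1) = 1888*1 = 1888)
(b + R)/(v(-1062) + (1053328 - 1*1913594)) = (4288291 + 1888)/(-1062 + (1053328 - 1*1913594)) = 4290179/(-1062 + (1053328 - 1913594)) = 4290179/(-1062 - 860266) = 4290179/(-861328) = 4290179*(-1/861328) = -4290179/861328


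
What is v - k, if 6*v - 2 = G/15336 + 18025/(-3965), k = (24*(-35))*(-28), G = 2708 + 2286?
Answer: -858125272451/36484344 ≈ -23520.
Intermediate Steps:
G = 4994
k = 23520 (k = -840*(-28) = 23520)
v = -13501571/36484344 (v = 1/3 + (4994/15336 + 18025/(-3965))/6 = 1/3 + (4994*(1/15336) + 18025*(-1/3965))/6 = 1/3 + (2497/7668 - 3605/793)/6 = 1/3 + (1/6)*(-25663019/6080724) = 1/3 - 25663019/36484344 = -13501571/36484344 ≈ -0.37006)
v - k = -13501571/36484344 - 1*23520 = -13501571/36484344 - 23520 = -858125272451/36484344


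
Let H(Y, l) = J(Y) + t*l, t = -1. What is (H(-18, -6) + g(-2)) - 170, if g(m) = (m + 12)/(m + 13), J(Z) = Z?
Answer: -1992/11 ≈ -181.09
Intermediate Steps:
g(m) = (12 + m)/(13 + m)
H(Y, l) = Y - l
(H(-18, -6) + g(-2)) - 170 = ((-18 - 1*(-6)) + (12 - 2)/(13 - 2)) - 170 = ((-18 + 6) + 10/11) - 170 = (-12 + (1/11)*10) - 170 = (-12 + 10/11) - 170 = -122/11 - 170 = -1992/11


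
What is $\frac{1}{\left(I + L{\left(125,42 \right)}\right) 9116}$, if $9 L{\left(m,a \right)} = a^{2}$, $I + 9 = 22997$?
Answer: $\frac{1}{211345344} \approx 4.7316 \cdot 10^{-9}$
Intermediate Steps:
$I = 22988$ ($I = -9 + 22997 = 22988$)
$L{\left(m,a \right)} = \frac{a^{2}}{9}$
$\frac{1}{\left(I + L{\left(125,42 \right)}\right) 9116} = \frac{1}{\left(22988 + \frac{42^{2}}{9}\right) 9116} = \frac{1}{22988 + \frac{1}{9} \cdot 1764} \cdot \frac{1}{9116} = \frac{1}{22988 + 196} \cdot \frac{1}{9116} = \frac{1}{23184} \cdot \frac{1}{9116} = \frac{1}{211345344}$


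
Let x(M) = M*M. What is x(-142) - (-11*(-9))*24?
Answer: 17788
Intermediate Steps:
x(M) = M²
x(-142) - (-11*(-9))*24 = (-142)² - (-11*(-9))*24 = 20164 - 99*24 = 20164 - 1*2376 = 20164 - 2376 = 17788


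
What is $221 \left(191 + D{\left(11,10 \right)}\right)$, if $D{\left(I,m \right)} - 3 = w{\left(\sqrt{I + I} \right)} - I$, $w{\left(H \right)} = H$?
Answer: $40443 + 221 \sqrt{22} \approx 41480.0$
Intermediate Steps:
$D{\left(I,m \right)} = 3 - I + \sqrt{2} \sqrt{I}$ ($D{\left(I,m \right)} = 3 - \left(I - \sqrt{I + I}\right) = 3 - \left(I - \sqrt{2} \sqrt{I}\right) = 3 + \left(\sqrt{2} \sqrt{I} - I\right) = 3 + \left(- I + \sqrt{2} \sqrt{I}\right) = 3 - I + \sqrt{2} \sqrt{I}$)
$221 \left(191 + D{\left(11,10 \right)}\right) = 221 \left(191 + \left(3 - 11 + \sqrt{2} \sqrt{11}\right)\right) = 221 \left(191 + \left(3 - 11 + \sqrt{22}\right)\right) = 221 \left(191 - \left(8 - \sqrt{22}\right)\right) = 221 \left(183 + \sqrt{22}\right) = 40443 + 221 \sqrt{22}$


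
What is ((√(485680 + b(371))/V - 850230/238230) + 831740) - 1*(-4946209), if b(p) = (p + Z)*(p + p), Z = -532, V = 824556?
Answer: 15294221556/2647 + √366218/824556 ≈ 5.7779e+6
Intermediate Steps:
b(p) = 2*p*(-532 + p) (b(p) = (p - 532)*(p + p) = (-532 + p)*(2*p) = 2*p*(-532 + p))
((√(485680 + b(371))/V - 850230/238230) + 831740) - 1*(-4946209) = ((√(485680 + 2*371*(-532 + 371))/824556 - 850230/238230) + 831740) - 1*(-4946209) = ((√(485680 + 2*371*(-161))*(1/824556) - 850230*1/238230) + 831740) + 4946209 = ((√(485680 - 119462)*(1/824556) - 9447/2647) + 831740) + 4946209 = ((√366218*(1/824556) - 9447/2647) + 831740) + 4946209 = ((√366218/824556 - 9447/2647) + 831740) + 4946209 = ((-9447/2647 + √366218/824556) + 831740) + 4946209 = (2201606333/2647 + √366218/824556) + 4946209 = 15294221556/2647 + √366218/824556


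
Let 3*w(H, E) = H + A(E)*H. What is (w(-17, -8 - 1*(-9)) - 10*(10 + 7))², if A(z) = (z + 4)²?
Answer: 906304/9 ≈ 1.0070e+5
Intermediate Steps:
A(z) = (4 + z)²
w(H, E) = H/3 + H*(4 + E)²/3 (w(H, E) = (H + (4 + E)²*H)/3 = (H + H*(4 + E)²)/3 = H/3 + H*(4 + E)²/3)
(w(-17, -8 - 1*(-9)) - 10*(10 + 7))² = ((⅓)*(-17)*(1 + (4 + (-8 - 1*(-9)))²) - 10*(10 + 7))² = ((⅓)*(-17)*(1 + (4 + (-8 + 9))²) - 10*17)² = ((⅓)*(-17)*(1 + (4 + 1)²) - 170)² = ((⅓)*(-17)*(1 + 5²) - 170)² = ((⅓)*(-17)*(1 + 25) - 170)² = ((⅓)*(-17)*26 - 170)² = (-442/3 - 170)² = (-952/3)² = 906304/9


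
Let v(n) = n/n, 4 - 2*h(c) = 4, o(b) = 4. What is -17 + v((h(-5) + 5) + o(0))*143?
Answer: 126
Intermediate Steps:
h(c) = 0 (h(c) = 2 - ½*4 = 2 - 2 = 0)
v(n) = 1
-17 + v((h(-5) + 5) + o(0))*143 = -17 + 1*143 = -17 + 143 = 126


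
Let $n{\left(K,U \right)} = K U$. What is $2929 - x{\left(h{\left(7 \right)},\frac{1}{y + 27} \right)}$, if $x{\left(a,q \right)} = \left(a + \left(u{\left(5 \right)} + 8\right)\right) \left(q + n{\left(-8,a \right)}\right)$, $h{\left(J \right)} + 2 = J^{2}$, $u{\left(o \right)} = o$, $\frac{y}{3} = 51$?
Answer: $\frac{76466}{3} \approx 25489.0$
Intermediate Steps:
$y = 153$ ($y = 3 \cdot 51 = 153$)
$h{\left(J \right)} = -2 + J^{2}$
$x{\left(a,q \right)} = \left(13 + a\right) \left(q - 8 a\right)$ ($x{\left(a,q \right)} = \left(a + \left(5 + 8\right)\right) \left(q - 8 a\right) = \left(a + 13\right) \left(q - 8 a\right) = \left(13 + a\right) \left(q - 8 a\right)$)
$2929 - x{\left(h{\left(7 \right)},\frac{1}{y + 27} \right)} = 2929 - \left(- 104 \left(-2 + 7^{2}\right) - 8 \left(-2 + 7^{2}\right)^{2} + \frac{13}{153 + 27} + \frac{-2 + 7^{2}}{153 + 27}\right) = 2929 - \left(- 104 \left(-2 + 49\right) - 8 \left(-2 + 49\right)^{2} + \frac{13}{180} + \frac{-2 + 49}{180}\right) = 2929 - \left(\left(-104\right) 47 - 8 \cdot 47^{2} + 13 \cdot \frac{1}{180} + 47 \cdot \frac{1}{180}\right) = 2929 - \left(-4888 - 17672 + \frac{13}{180} + \frac{47}{180}\right) = 2929 - - \frac{67679}{3} = 2929 + \frac{67679}{3} = \frac{76466}{3}$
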